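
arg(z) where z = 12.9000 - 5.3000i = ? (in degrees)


Re = 12.9, Im = -5.3
arg = atan2(-5.3, 12.9) = -22.3354 degrees

arg(z) = -22.3354 degrees


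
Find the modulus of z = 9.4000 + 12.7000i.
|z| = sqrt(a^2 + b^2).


|z| = sqrt(9.4^2 + 12.7^2) = sqrt(88.36 + 161.29) = sqrt(249.65) = 15.8003

|z| = 15.8003


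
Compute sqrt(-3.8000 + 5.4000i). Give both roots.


|z| = sqrt(14.44+29.16) = 6.6030
sqrt((|z|+a)/2) = sqrt((6.6030+(-3.8))/2) = sqrt(1.4015) = 1.1839
sqrt((|z|-a)/2) = sqrt((6.6030-(-3.8))/2) = sqrt(5.2015) = 2.2807

±(1.1839 + 2.2807i) i.e. 1.1839 + 2.2807i and -1.1839 - 2.2807i


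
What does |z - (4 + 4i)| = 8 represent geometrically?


|z - z0| = r is a circle with center z0 and radius r.
Center = (4, 4), radius = 8

Circle with center (4, 4) and radius 8


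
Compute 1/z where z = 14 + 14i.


|z|^2 = 196+196 = 392
1/z = (14 - 14i)/392

1/z = 0.0357 - 0.0357i


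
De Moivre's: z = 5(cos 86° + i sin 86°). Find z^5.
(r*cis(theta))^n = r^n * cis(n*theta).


r^5 = 5^5 = 3125
n*theta = 5*86° = 430° = 70° (mod 360)
a = 3125*cos(70°) = 1068.8129
b = 3125*sin(70°) = 2936.5394

3125 cis(70°) = 1068.8129 + 2936.5394i


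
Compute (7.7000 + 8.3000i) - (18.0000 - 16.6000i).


Real: 7.7 - 18 = -10.3
Imag: 8.3 + 16.6 = 24.9

-10.3000 + 24.9000i


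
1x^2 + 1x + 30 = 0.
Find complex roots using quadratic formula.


disc = 1^2 - 4*1*30 = 1 - 120 = -119
sqrt(|disc|) = sqrt(119) = 10.9087
Real part = -1/(2*1) = -0.5000
Imag part = 10.9087/(2*1) = 5.4544

-0.5000 ± 5.4544i


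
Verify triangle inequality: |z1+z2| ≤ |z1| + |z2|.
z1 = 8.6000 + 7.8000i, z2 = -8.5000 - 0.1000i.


|z1| = sqrt(8.6^2 + 7.8^2) = sqrt(134.8) = 11.6103
|z2| = sqrt((-8.5)^2 + (-0.1)^2) = sqrt(72.26) = 8.5006
z1+z2 = 0.1000 + 7.7000i
|z1+z2| = sqrt(59.3) = 7.7006
|z1|+|z2| = 11.6103 + 8.5006 = 20.1109

|z1+z2| = 7.7006 ≤ |z1|+|z2| = 20.1109 (verified)


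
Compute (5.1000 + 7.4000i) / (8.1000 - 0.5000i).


Conjugate of z2 = 8.1000 + 0.5000i
Numerator: (5.1000 + 7.4000i)(8.1000 + 0.5000i) = 37.6100 + 62.4900i
Denominator: 8.1^2 + (-0.5)^2 = 65.86
Result = (37.6100 + 62.4900i)/65.86

0.5711 + 0.9488i


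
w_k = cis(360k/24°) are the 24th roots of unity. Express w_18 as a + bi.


Angle = 360*18/24 = 270°
a = cos(270°) = 0
b = sin(270°) = -1.0000

0 - 1.0000i


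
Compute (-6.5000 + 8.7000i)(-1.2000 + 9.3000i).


Real = -6.5*(-1.2) - 8.7*9.3 = 7.8 - 80.91 = -73.11
Imag = -6.5*9.3 - (1.2)*8.7 = -60.45 - (10.44) = -70.89

-73.1100 - 70.8900i


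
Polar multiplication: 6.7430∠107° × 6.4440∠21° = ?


r = 6.7430 * 6.4440 = 43.4519
theta = 107° + 21° = 128° = 128° (mod 360)

43.4519 cis(128°)


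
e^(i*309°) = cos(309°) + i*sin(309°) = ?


cos(309°) = 0.6293
sin(309°) = -0.7771

e^(i*309°) = 0.6293 - 0.7771i


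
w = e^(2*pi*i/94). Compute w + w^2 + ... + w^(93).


With w = e^(2*pi*i/94), all 94 of the 94th roots of unity w^0 = 1, w, ..., w^(93) sum to 0: 1 + w + ... + w^(93) = (1 - w^94)/(1 - w) = 0 since w^94 = 1, w ≠ 1.
Removing the root 1: w + w^2 + ... + w^(93) = 0 - 1 = -1

Sum = -1


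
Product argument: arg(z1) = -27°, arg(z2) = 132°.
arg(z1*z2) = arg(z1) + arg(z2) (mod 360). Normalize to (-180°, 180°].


arg(z1*z2) = -27° + 132° = 105°
Normalized to (-180°, 180°]: 105°

105°


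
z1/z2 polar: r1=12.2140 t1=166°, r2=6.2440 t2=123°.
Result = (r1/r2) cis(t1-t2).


r = 12.2140 / 6.2440 = 1.9561
theta = 166° - 123° = 43° = 43° (mod 360)

1.9561 cis(43°)


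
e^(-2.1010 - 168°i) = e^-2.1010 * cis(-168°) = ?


e^-2.1010 = 0.12233
cos(-168°) = -0.9781
sin(-168°) = -0.2079
Real = 0.12233*(-0.9781) = -0.1197
Imag = 0.12233*(-0.2079) = -0.0254

-0.1197 - 0.0254i


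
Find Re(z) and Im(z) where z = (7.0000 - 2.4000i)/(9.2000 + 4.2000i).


Multiply by conjugate: (7.0000 - 2.4000i)(9.2000 - 4.2000i) / (9.2^2 + 4.2^2)
Numerator real = 7*9.2 - (2.4)*4.2 = 54.32
Numerator imag = -2.4*9.2 - 7*4.2 = -51.48
Denominator = 102.28
Re(z) = 54.32/102.28 = 0.5311
Im(z) = -51.48/102.28 = -0.5033

Re(z) = 0.5311, Im(z) = -0.5033


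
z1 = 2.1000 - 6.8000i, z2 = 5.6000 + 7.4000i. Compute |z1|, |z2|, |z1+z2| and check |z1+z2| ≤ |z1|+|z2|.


|z1| = sqrt(2.1^2 + (-6.8)^2) = sqrt(50.65) = 7.1169
|z2| = sqrt(5.6^2 + 7.4^2) = sqrt(86.12) = 9.2801
z1+z2 = 7.7000 + 0.6000i
|z1+z2| = sqrt(59.65) = 7.7233
|z1|+|z2| = 7.1169 + 9.2801 = 16.3970

|z1+z2| = 7.7233 ≤ |z1|+|z2| = 16.3970 (verified)


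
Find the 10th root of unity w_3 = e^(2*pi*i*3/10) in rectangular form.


Angle = 360*3/10 = 108°
a = cos(108°) = -0.3090
b = sin(108°) = 0.9511

-0.3090 + 0.9511i


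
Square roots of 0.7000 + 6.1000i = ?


|z| = sqrt(0.49+37.21) = 6.1400
sqrt((|z|+a)/2) = sqrt((6.1400+0.7)/2) = sqrt(3.4200) = 1.8493
sqrt((|z|-a)/2) = sqrt((6.1400-0.7)/2) = sqrt(2.7200) = 1.6492

±(1.8493 + 1.6492i) i.e. 1.8493 + 1.6492i and -1.8493 - 1.6492i


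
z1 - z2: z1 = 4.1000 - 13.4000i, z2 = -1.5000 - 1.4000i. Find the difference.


Real: 4.1 + 1.5 = 5.6
Imag: -13.4 + 1.4 = -12

5.6000 - 12.0000i


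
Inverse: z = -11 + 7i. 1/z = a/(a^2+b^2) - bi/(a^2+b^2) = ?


|z|^2 = 121+49 = 170
1/z = (-11 - 7i)/170

1/z = -0.0647 - 0.0412i


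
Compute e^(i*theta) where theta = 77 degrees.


cos(77°) = 0.2250
sin(77°) = 0.9744

e^(i*77°) = 0.2250 + 0.9744i


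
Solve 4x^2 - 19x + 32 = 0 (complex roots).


disc = (-19)^2 - 4*4*32 = 361 - 512 = -151
sqrt(|disc|) = sqrt(151) = 12.2882
Real part = 19/(2*4) = 2.3750
Imag part = 12.2882/(2*4) = 1.5360

2.3750 ± 1.5360i


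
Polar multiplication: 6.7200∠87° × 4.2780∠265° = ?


r = 6.7200 * 4.2780 = 28.7482
theta = 87° + 265° = 352° = 352° (mod 360)

28.7482 cis(352°)


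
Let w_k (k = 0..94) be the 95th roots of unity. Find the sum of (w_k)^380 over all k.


The roots are w_k = w^k with w = e^(2*pi*i/95), and (w^k)^380 = (w^380)^k.
So S = 1 + u + u^2 + ... + u^(94) with u = w^380.
380 = 4*95 + 0, so 380 is a multiple of 95 and u = (w^95)^4 = 1.
Every one of the 95 terms equals 1: S = 95

S = 95


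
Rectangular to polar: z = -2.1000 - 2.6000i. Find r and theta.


r = sqrt(4.41+6.76) = sqrt(11.17) = 3.3422
theta = atan2(-2.6, -2.1) = -128.9275 degrees

r = 3.3422, theta = -128.9275 degrees


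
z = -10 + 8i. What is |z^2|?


|z| = sqrt(100+64) = sqrt(164) = 12.8062
|z^2| = |z|^2 = (sqrt(164))^2 = 164

|z^2| = 164


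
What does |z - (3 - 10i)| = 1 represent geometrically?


|z - z0| = r is a circle with center z0 and radius r.
Center = (3, -10), radius = 1

Circle with center (3, -10) and radius 1


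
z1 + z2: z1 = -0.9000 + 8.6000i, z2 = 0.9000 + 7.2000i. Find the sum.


Real: -0.9 + 0.9 = 0
Imag: 8.6 + 7.2 = 15.8

15.8000i


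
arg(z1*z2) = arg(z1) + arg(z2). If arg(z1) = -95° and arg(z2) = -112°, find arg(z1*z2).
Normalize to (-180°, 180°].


arg(z1*z2) = -95° - 112° = -207°
Normalized to (-180°, 180°]: 153°

153°


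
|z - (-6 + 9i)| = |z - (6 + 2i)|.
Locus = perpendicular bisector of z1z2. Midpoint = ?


Equal distances means the locus is the perpendicular bisector of z1 and z2.
Midpoint = ((-6+6)/2, (9+2)/2) = (0, 5.5000)

Perpendicular bisector through (0, 5.5000)


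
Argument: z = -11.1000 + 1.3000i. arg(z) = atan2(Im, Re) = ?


Re = -11.1, Im = 1.3
arg = atan2(1.3, -11.1) = 173.3201 degrees

arg(z) = 173.3201 degrees


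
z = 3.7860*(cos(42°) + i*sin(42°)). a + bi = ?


a = 3.7860*cos(42°) = 3.7860*0.74314 = 2.8135
b = 3.7860*sin(42°) = 3.7860*0.66913 = 2.5333

2.8135 + 2.5333i


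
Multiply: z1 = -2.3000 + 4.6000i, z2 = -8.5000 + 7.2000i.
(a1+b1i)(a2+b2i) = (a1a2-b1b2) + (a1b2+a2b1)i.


Real = -2.3*(-8.5) - 4.6*7.2 = 19.55 - 33.12 = -13.57
Imag = -2.3*7.2 - (8.5)*4.6 = -16.56 - (39.1) = -55.66

-13.5700 - 55.6600i


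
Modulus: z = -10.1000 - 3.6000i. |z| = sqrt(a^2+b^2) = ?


|z| = sqrt((-10.1)^2 + (-3.6)^2) = sqrt(102.01 + 12.96) = sqrt(114.97) = 10.7224

|z| = 10.7224


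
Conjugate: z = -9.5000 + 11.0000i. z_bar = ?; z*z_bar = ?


z_bar = -9.5000 - 11.0000i
z*z_bar = (-9.5)^2 + 11^2 = 90.25 + 121 = 211.25

z_bar = -9.5000 - 11.0000i, z*z_bar = 211.25


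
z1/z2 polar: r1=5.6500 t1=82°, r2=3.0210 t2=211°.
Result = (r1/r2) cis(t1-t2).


r = 5.6500 / 3.0210 = 1.8702
theta = 82° - 211° = -129° = 231° (mod 360)

1.8702 cis(231°)


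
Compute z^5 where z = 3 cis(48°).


r^5 = 3^5 = 243
n*theta = 5*48° = 240° = 240° (mod 360)
a = 243*cos(240°) = -121.5000
b = 243*sin(240°) = -210.4442

243 cis(240°) = -121.5000 - 210.4442i


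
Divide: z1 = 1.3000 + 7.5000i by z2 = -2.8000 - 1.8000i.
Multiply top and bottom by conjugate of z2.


Conjugate of z2 = -2.8000 + 1.8000i
Numerator: (1.3000 + 7.5000i)(-2.8000 + 1.8000i) = -17.1400 - 18.6600i
Denominator: (-2.8)^2 + (-1.8)^2 = 11.08
Result = (-17.1400 - 18.6600i)/11.08

-1.5469 - 1.6841i


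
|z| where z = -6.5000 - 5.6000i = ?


|z| = sqrt((-6.5)^2 + (-5.6)^2) = sqrt(42.25 + 31.36) = sqrt(73.61) = 8.5796

|z| = 8.5796


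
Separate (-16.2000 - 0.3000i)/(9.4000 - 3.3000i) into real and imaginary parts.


Multiply by conjugate: (-16.2000 - 0.3000i)(9.4000 + 3.3000i) / (9.4^2 + (-3.3)^2)
Numerator real = -16.2*9.4 - (0.3)*(-3.3) = -151.29
Numerator imag = -0.3*9.4 - (-16.2)*(-3.3) = -56.28
Denominator = 99.25
Re(z) = -151.29/99.25 = -1.5243
Im(z) = -56.28/99.25 = -0.5671

Re(z) = -1.5243, Im(z) = -0.5671


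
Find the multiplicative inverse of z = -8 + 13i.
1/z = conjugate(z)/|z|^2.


|z|^2 = 64+169 = 233
1/z = (-8 - 13i)/233

1/z = -0.0343 - 0.0558i


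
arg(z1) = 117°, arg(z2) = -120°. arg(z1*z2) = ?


arg(z1*z2) = 117° - 120° = -3°
Normalized to (-180°, 180°]: -3°

-3°


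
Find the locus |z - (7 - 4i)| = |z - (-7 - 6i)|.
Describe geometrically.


Equal distances means the locus is the perpendicular bisector of z1 and z2.
Midpoint = ((7+(-7))/2, (-4+(-6))/2) = (0, -5.0000)

Perpendicular bisector through (0, -5.0000)


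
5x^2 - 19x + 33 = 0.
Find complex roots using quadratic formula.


disc = (-19)^2 - 4*5*33 = 361 - 660 = -299
sqrt(|disc|) = sqrt(299) = 17.2916
Real part = 19/(2*5) = 1.9000
Imag part = 17.2916/(2*5) = 1.7292

1.9000 ± 1.7292i


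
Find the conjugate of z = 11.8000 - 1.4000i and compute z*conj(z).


z_bar = 11.8000 + 1.4000i
z*z_bar = 11.8^2 + (-1.4)^2 = 139.24 + 1.96 = 141.2

z_bar = 11.8000 + 1.4000i, z*z_bar = 141.2


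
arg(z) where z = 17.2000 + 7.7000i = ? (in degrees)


Re = 17.2, Im = 7.7
arg = atan2(7.7, 17.2) = 24.1168 degrees

arg(z) = 24.1168 degrees


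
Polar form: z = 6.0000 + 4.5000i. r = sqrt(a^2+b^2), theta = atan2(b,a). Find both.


r = sqrt(36+20.25) = sqrt(56.25) = 7.5000
theta = atan2(4.5, 6) = 36.8699 degrees

r = 7.5000, theta = 36.8699 degrees


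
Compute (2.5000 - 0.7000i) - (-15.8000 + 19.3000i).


Real: 2.5 + 15.8 = 18.3
Imag: -0.7 - 19.3 = -20

18.3000 - 20.0000i


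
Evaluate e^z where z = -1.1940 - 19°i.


e^-1.1940 = 0.3030
cos(-19°) = 0.9455
sin(-19°) = -0.32557
Real = 0.3030*0.9455 = 0.2865
Imag = 0.3030*(-0.32557) = -0.0986

0.2865 - 0.0986i


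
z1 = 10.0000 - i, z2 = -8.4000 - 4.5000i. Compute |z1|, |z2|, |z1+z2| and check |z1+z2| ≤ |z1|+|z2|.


|z1| = sqrt(10^2 + (-1)^2) = sqrt(101) = 10.0499
|z2| = sqrt((-8.4)^2 + (-4.5)^2) = sqrt(90.81) = 9.5294
z1+z2 = 1.6000 - 5.5000i
|z1+z2| = sqrt(32.81) = 5.7280
|z1|+|z2| = 10.0499 + 9.5294 = 19.5793

|z1+z2| = 5.7280 ≤ |z1|+|z2| = 19.5793 (verified)


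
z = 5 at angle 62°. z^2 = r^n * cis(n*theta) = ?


r^2 = 5^2 = 25
n*theta = 2*62° = 124° = 124° (mod 360)
a = 25*cos(124°) = -13.9798
b = 25*sin(124°) = 20.7259

25 cis(124°) = -13.9798 + 20.7259i


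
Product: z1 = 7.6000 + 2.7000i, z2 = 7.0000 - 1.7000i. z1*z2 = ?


Real = 7.6*7 - 2.7*(-1.7) = 53.2 - (-4.59) = 57.79
Imag = 7.6*(-1.7) + 7*2.7 = -12.92 + 18.9 = 5.98

57.7900 + 5.9800i


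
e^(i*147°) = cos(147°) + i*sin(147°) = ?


cos(147°) = -0.8387
sin(147°) = 0.5446

e^(i*147°) = -0.8387 + 0.5446i


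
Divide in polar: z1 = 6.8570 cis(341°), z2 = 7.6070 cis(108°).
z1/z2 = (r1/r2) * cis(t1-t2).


r = 6.8570 / 7.6070 = 0.9014
theta = 341° - 108° = 233° = 233° (mod 360)

0.9014 cis(233°)


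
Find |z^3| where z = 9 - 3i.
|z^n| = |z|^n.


|z| = sqrt(81+9) = sqrt(90) = 9.4868
|z^3| = |z|^3 = (sqrt(90))^3 = 90*sqrt(90)

|z^3| = 90*sqrt(90) ≈ 853.8150


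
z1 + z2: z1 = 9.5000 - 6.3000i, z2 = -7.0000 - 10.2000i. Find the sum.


Real: 9.5 - 7 = 2.5
Imag: -6.3 - 10.2 = -16.5

2.5000 - 16.5000i


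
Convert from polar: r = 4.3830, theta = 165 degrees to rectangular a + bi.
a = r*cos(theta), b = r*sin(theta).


a = 4.3830*cos(165°) = 4.3830*(-0.96593) = -4.2337
b = 4.3830*sin(165°) = 4.3830*0.25882 = 1.1344

-4.2337 + 1.1344i


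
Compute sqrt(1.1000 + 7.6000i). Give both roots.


|z| = sqrt(1.21+57.76) = 7.6792
sqrt((|z|+a)/2) = sqrt((7.6792+1.1)/2) = sqrt(4.3896) = 2.0951
sqrt((|z|-a)/2) = sqrt((7.6792-1.1)/2) = sqrt(3.2896) = 1.8137

±(2.0951 + 1.8137i) i.e. 2.0951 + 1.8137i and -2.0951 - 1.8137i


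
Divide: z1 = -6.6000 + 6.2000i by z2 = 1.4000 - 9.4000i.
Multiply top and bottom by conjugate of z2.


Conjugate of z2 = 1.4000 + 9.4000i
Numerator: (-6.6000 + 6.2000i)(1.4000 + 9.4000i) = -67.5200 - 53.3600i
Denominator: 1.4^2 + (-9.4)^2 = 90.32
Result = (-67.5200 - 53.3600i)/90.32

-0.7476 - 0.5908i


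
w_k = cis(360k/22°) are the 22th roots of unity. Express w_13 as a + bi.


Angle = 360*13/22 = 212.7273°
a = cos(212.7273°) = -0.8413
b = sin(212.7273°) = -0.5406

-0.8413 - 0.5406i


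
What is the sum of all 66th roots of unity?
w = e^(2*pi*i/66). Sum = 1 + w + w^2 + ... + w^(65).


The sum of all 66th roots of unity is 0.
Geometric series: (1 - w^66)/(1 - w) = (1-1)/(1-w) = 0 since w^66 = 1, w ≠ 1.
Alternatively: coefficient of z^65 in z^66 - 1 is 0.

0


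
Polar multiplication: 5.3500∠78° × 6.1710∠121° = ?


r = 5.3500 * 6.1710 = 33.0149
theta = 78° + 121° = 199° = 199° (mod 360)

33.0149 cis(199°)


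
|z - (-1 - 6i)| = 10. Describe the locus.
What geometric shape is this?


|z - z0| = r is a circle with center z0 and radius r.
Center = (-1, -6), radius = 10

Circle with center (-1, -6) and radius 10


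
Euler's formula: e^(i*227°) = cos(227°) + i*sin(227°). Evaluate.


cos(227°) = -0.6820
sin(227°) = -0.7314

e^(i*227°) = -0.6820 - 0.7314i


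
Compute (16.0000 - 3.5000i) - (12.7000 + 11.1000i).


Real: 16 - 12.7 = 3.3
Imag: -3.5 - 11.1 = -14.6

3.3000 - 14.6000i


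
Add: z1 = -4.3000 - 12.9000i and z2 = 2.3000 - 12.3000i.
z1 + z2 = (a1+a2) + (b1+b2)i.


Real: -4.3 + 2.3 = -2
Imag: -12.9 - 12.3 = -25.2

-2.0000 - 25.2000i


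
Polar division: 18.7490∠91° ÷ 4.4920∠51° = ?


r = 18.7490 / 4.4920 = 4.1739
theta = 91° - 51° = 40° = 40° (mod 360)

4.1739 cis(40°)


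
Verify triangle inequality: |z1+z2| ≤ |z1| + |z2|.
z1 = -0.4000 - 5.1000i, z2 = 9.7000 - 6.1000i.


|z1| = sqrt((-0.4)^2 + (-5.1)^2) = sqrt(26.17) = 5.1157
|z2| = sqrt(9.7^2 + (-6.1)^2) = sqrt(131.3) = 11.4586
z1+z2 = 9.3000 - 11.2000i
|z1+z2| = sqrt(211.93) = 14.5578
|z1|+|z2| = 5.1157 + 11.4586 = 16.5743

|z1+z2| = 14.5578 ≤ |z1|+|z2| = 16.5743 (verified)


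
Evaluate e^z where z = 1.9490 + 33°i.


e^1.9490 = 7.0217
cos(33°) = 0.83867
sin(33°) = 0.54464
Real = 7.0217*0.83867 = 5.8889
Imag = 7.0217*0.54464 = 3.8243

5.8889 + 3.8243i


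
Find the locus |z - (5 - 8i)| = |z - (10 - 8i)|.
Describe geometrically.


Equal distances means the locus is the perpendicular bisector of z1 and z2.
Midpoint = ((5+10)/2, (-8+(-8))/2) = (7.5000, -8.0000)

Perpendicular bisector through (7.5000, -8.0000)


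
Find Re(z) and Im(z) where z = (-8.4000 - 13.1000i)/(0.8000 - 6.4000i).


Multiply by conjugate: (-8.4000 - 13.1000i)(0.8000 + 6.4000i) / (0.8^2 + (-6.4)^2)
Numerator real = -8.4*0.8 - (13.1)*(-6.4) = 77.12
Numerator imag = -13.1*0.8 - (-8.4)*(-6.4) = -64.24
Denominator = 41.6
Re(z) = 77.12/41.6 = 1.8538
Im(z) = -64.24/41.6 = -1.5442

Re(z) = 1.8538, Im(z) = -1.5442


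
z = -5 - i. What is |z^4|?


|z| = sqrt(25+1) = sqrt(26) = 5.0990
|z^4| = |z|^4 = (sqrt(26))^4 = 26^2 = 676

|z^4| = 676


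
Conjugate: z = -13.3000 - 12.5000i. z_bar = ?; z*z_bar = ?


z_bar = -13.3000 + 12.5000i
z*z_bar = (-13.3)^2 + (-12.5)^2 = 176.89 + 156.25 = 333.14

z_bar = -13.3000 + 12.5000i, z*z_bar = 333.14


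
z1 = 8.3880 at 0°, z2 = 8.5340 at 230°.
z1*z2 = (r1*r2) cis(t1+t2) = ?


r = 8.3880 * 8.5340 = 71.5832
theta = 0° + 230° = 230° = 230° (mod 360)

71.5832 cis(230°)


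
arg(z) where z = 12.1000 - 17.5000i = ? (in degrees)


Re = 12.1, Im = -17.5
arg = atan2(-17.5, 12.1) = -55.3389 degrees

arg(z) = -55.3389 degrees


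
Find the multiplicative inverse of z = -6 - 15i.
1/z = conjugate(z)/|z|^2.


|z|^2 = 36+225 = 261
1/z = (-6 + 15i)/261

1/z = -0.0230 + 0.0575i


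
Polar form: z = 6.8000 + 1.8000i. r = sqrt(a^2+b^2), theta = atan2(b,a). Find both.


r = sqrt(46.24+3.24) = sqrt(49.48) = 7.0342
theta = atan2(1.8, 6.8) = 14.8265 degrees

r = 7.0342, theta = 14.8265 degrees


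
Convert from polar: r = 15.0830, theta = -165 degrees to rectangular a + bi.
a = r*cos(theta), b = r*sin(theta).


a = 15.0830*cos(-165°) = 15.0830*(-0.96593) = -14.5691
b = 15.0830*sin(-165°) = 15.0830*(-0.25882) = -3.9038

-14.5691 - 3.9038i


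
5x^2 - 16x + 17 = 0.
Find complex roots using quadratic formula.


disc = (-16)^2 - 4*5*17 = 256 - 340 = -84
sqrt(|disc|) = sqrt(84) = 9.1652
Real part = 16/(2*5) = 1.6000
Imag part = 9.1652/(2*5) = 0.9165

1.6000 ± 0.9165i


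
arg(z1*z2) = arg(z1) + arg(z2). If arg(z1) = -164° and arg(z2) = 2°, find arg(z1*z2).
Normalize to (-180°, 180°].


arg(z1*z2) = -164° + 2° = -162°
Normalized to (-180°, 180°]: -162°

-162°


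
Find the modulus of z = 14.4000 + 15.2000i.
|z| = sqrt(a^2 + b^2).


|z| = sqrt(14.4^2 + 15.2^2) = sqrt(207.36 + 231.04) = sqrt(438.4) = 20.9380

|z| = 20.9380


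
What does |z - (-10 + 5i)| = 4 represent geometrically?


|z - z0| = r is a circle with center z0 and radius r.
Center = (-10, 5), radius = 4

Circle with center (-10, 5) and radius 4


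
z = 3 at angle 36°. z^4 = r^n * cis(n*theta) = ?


r^4 = 3^4 = 81
n*theta = 4*36° = 144° = 144° (mod 360)
a = 81*cos(144°) = -65.5304
b = 81*sin(144°) = 47.6106

81 cis(144°) = -65.5304 + 47.6106i


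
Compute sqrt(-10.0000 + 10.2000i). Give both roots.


|z| = sqrt(100+104.04) = 14.2843
sqrt((|z|+a)/2) = sqrt((14.2843+(-10))/2) = sqrt(2.1421) = 1.4636
sqrt((|z|-a)/2) = sqrt((14.2843-(-10))/2) = sqrt(12.1421) = 3.4846

±(1.4636 + 3.4846i) i.e. 1.4636 + 3.4846i and -1.4636 - 3.4846i


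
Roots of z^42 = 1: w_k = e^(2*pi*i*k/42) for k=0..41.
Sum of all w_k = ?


The sum of all 42th roots of unity is 0.
Geometric series: (1 - w^42)/(1 - w) = (1-1)/(1-w) = 0 since w^42 = 1, w ≠ 1.
Alternatively: coefficient of z^41 in z^42 - 1 is 0.

0


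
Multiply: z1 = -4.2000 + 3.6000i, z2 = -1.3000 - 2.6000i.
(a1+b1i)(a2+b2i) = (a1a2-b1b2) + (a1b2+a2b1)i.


Real = -4.2*(-1.3) - 3.6*(-2.6) = 5.46 - (-9.36) = 14.82
Imag = -4.2*(-2.6) - (1.3)*3.6 = 10.92 - (4.68) = 6.24

14.8200 + 6.2400i


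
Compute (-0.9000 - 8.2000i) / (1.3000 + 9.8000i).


Conjugate of z2 = 1.3000 - 9.8000i
Numerator: (-0.9000 - 8.2000i)(1.3000 - 9.8000i) = -81.5300 - 1.8400i
Denominator: 1.3^2 + 9.8^2 = 97.73
Result = (-81.5300 - 1.8400i)/97.73

-0.8342 - 0.0188i


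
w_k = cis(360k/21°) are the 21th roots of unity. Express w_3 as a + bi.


Angle = 360*3/21 = 51.4286°
a = cos(51.4286°) = 0.6235
b = sin(51.4286°) = 0.7818

0.6235 + 0.7818i


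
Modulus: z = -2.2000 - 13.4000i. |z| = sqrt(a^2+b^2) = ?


|z| = sqrt((-2.2)^2 + (-13.4)^2) = sqrt(4.84 + 179.56) = sqrt(184.4) = 13.5794

|z| = 13.5794


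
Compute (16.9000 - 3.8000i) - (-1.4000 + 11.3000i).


Real: 16.9 + 1.4 = 18.3
Imag: -3.8 - 11.3 = -15.1

18.3000 - 15.1000i


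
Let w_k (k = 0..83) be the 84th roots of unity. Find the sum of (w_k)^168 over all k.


The roots are w_k = w^k with w = e^(2*pi*i/84), and (w^k)^168 = (w^168)^k.
So S = 1 + u + u^2 + ... + u^(83) with u = w^168.
168 = 2*84 + 0, so 168 is a multiple of 84 and u = (w^84)^2 = 1.
Every one of the 84 terms equals 1: S = 84

S = 84


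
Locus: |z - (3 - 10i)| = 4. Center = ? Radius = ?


|z - z0| = r is a circle with center z0 and radius r.
Center = (3, -10), radius = 4

Circle with center (3, -10) and radius 4


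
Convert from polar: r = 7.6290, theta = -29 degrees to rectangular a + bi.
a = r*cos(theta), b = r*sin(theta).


a = 7.6290*cos(-29°) = 7.6290*0.87462 = 6.6725
b = 7.6290*sin(-29°) = 7.6290*(-0.48481) = -3.6986

6.6725 - 3.6986i


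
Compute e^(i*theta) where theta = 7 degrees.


cos(7°) = 0.9925
sin(7°) = 0.1219

e^(i*7°) = 0.9925 + 0.1219i


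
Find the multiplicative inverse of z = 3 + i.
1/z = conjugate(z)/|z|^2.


|z|^2 = 9+1 = 10
1/z = (3 - 1i)/10

1/z = 0.3000 - 0.1000i


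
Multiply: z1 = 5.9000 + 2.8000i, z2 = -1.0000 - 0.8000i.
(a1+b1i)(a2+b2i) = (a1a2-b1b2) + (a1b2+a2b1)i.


Real = 5.9*(-1) - 2.8*(-0.8) = -5.9 - (-2.24) = -3.66
Imag = 5.9*(-0.8) - (1)*2.8 = -4.72 - (2.8) = -7.52

-3.6600 - 7.5200i


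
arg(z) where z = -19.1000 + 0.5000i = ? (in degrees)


Re = -19.1, Im = 0.5
arg = atan2(0.5, -19.1) = 178.5005 degrees

arg(z) = 178.5005 degrees


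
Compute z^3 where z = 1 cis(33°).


r^3 = 1^3 = 1
n*theta = 3*33° = 99° = 99° (mod 360)
a = 1*cos(99°) = -0.1564
b = 1*sin(99°) = 0.9877

1 cis(99°) = -0.1564 + 0.9877i


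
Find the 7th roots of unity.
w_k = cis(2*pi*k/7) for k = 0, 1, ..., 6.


The 7th roots of unity are cis(360k/7°) for k=0..6
Angle step = 360/7 = 51.4286°
Primitive root: cis(51.4286°)
Primitive root = 0.6235 + 0.7818i

7 roots at angles: 0°, 51.4286°, 102.8571°, 154.2857°, 205.7143°, 257.1429°, 308.5714°


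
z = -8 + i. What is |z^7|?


|z| = sqrt(64+1) = sqrt(65) = 8.0623
|z^7| = |z|^7 = (sqrt(65))^7 = 65^3 * sqrt(65) = 274625*sqrt(65)

|z^7| = 274625*sqrt(65) ≈ 2214097.5341


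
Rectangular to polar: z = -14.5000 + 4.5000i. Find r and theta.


r = sqrt(210.25+20.25) = sqrt(230.5) = 15.1822
theta = atan2(4.5, -14.5) = 162.7585 degrees

r = 15.1822, theta = 162.7585 degrees


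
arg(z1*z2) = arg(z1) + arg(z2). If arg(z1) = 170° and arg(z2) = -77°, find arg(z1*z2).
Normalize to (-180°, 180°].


arg(z1*z2) = 170° - 77° = 93°
Normalized to (-180°, 180°]: 93°

93°


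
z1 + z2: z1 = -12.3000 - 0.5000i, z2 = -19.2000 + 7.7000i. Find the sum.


Real: -12.3 - 19.2 = -31.5
Imag: -0.5 + 7.7 = 7.2

-31.5000 + 7.2000i


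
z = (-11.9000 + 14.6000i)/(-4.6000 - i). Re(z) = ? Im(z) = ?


Multiply by conjugate: (-11.9000 + 14.6000i)(-4.6000 + i) / ((-4.6)^2 + (-1)^2)
Numerator real = -11.9*(-4.6) + 14.6*(-1) = 40.14
Numerator imag = 14.6*(-4.6) - (-11.9)*(-1) = -79.06
Denominator = 22.16
Re(z) = 40.14/22.16 = 1.8114
Im(z) = -79.06/22.16 = -3.5677

Re(z) = 1.8114, Im(z) = -3.5677


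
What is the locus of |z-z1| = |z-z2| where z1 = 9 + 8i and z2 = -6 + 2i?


Equal distances means the locus is the perpendicular bisector of z1 and z2.
Midpoint = ((9+(-6))/2, (8+2)/2) = (1.5000, 5.0000)

Perpendicular bisector through (1.5000, 5.0000)


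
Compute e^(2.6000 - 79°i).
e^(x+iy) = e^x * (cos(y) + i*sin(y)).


e^2.6000 = 13.4637
cos(-79°) = 0.19081
sin(-79°) = -0.98163
Real = 13.4637*0.19081 = 2.5690
Imag = 13.4637*(-0.98163) = -13.2164

2.5690 - 13.2164i


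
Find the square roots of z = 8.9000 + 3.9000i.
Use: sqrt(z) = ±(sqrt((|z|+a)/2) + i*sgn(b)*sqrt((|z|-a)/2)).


|z| = sqrt(79.21+15.21) = 9.7170
sqrt((|z|+a)/2) = sqrt((9.7170+8.9)/2) = sqrt(9.3085) = 3.0510
sqrt((|z|-a)/2) = sqrt((9.7170-8.9)/2) = sqrt(0.4085) = 0.6391

±(3.0510 + 0.6391i) i.e. 3.0510 + 0.6391i and -3.0510 - 0.6391i


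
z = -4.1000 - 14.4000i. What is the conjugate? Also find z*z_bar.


z_bar = -4.1000 + 14.4000i
z*z_bar = (-4.1)^2 + (-14.4)^2 = 16.81 + 207.36 = 224.17

z_bar = -4.1000 + 14.4000i, z*z_bar = 224.17


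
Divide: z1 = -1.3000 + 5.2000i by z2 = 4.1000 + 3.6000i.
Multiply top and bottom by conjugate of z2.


Conjugate of z2 = 4.1000 - 3.6000i
Numerator: (-1.3000 + 5.2000i)(4.1000 - 3.6000i) = 13.3900 + 26.0000i
Denominator: 4.1^2 + 3.6^2 = 29.77
Result = (13.3900 + 26.0000i)/29.77

0.4498 + 0.8734i


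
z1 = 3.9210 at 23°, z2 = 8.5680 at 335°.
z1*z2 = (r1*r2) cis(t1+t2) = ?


r = 3.9210 * 8.5680 = 33.5951
theta = 23° + 335° = 358° = 358° (mod 360)

33.5951 cis(358°)


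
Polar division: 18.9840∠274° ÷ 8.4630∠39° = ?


r = 18.9840 / 8.4630 = 2.2432
theta = 274° - 39° = 235° = 235° (mod 360)

2.2432 cis(235°)


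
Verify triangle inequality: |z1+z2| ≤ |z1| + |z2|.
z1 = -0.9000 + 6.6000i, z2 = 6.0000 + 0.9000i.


|z1| = sqrt((-0.9)^2 + 6.6^2) = sqrt(44.37) = 6.6611
|z2| = sqrt(6^2 + 0.9^2) = sqrt(36.81) = 6.0671
z1+z2 = 5.1000 + 7.5000i
|z1+z2| = sqrt(82.26) = 9.0697
|z1|+|z2| = 6.6611 + 6.0671 = 12.7282

|z1+z2| = 9.0697 ≤ |z1|+|z2| = 12.7282 (verified)


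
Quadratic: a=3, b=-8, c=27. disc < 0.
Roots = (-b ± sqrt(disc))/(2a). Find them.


disc = (-8)^2 - 4*3*27 = 64 - 324 = -260
sqrt(|disc|) = sqrt(260) = 16.1245
Real part = 8/(2*3) = 1.3333
Imag part = 16.1245/(2*3) = 2.6874

1.3333 ± 2.6874i


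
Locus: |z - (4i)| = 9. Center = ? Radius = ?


|z - z0| = r is a circle with center z0 and radius r.
Center = (0, 4), radius = 9

Circle with center (0, 4) and radius 9


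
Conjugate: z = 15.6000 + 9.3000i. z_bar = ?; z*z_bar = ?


z_bar = 15.6000 - 9.3000i
z*z_bar = 15.6^2 + 9.3^2 = 243.36 + 86.49 = 329.85

z_bar = 15.6000 - 9.3000i, z*z_bar = 329.85


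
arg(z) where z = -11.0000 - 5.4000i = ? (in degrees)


Re = -11, Im = -5.4
arg = atan2(-5.4, -11) = -153.8532 degrees

arg(z) = -153.8532 degrees


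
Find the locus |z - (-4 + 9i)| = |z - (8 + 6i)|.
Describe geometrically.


Equal distances means the locus is the perpendicular bisector of z1 and z2.
Midpoint = ((-4+8)/2, (9+6)/2) = (2.0000, 7.5000)

Perpendicular bisector through (2.0000, 7.5000)


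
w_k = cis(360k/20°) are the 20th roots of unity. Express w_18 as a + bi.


Angle = 360*18/20 = 324°
a = cos(324°) = 0.8090
b = sin(324°) = -0.5878

0.8090 - 0.5878i


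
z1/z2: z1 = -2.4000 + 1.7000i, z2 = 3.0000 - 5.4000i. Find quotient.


Conjugate of z2 = 3.0000 + 5.4000i
Numerator: (-2.4000 + 1.7000i)(3.0000 + 5.4000i) = -16.3800 - 7.8600i
Denominator: 3^2 + (-5.4)^2 = 38.16
Result = (-16.3800 - 7.8600i)/38.16

-0.4292 - 0.2060i


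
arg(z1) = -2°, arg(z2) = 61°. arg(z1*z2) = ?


arg(z1*z2) = -2° + 61° = 59°
Normalized to (-180°, 180°]: 59°

59°


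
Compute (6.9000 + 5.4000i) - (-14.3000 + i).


Real: 6.9 + 14.3 = 21.2
Imag: 5.4 - 1 = 4.4

21.2000 + 4.4000i


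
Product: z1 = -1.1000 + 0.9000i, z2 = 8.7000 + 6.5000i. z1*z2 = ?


Real = -1.1*8.7 - 0.9*6.5 = -9.57 - 5.85 = -15.42
Imag = -1.1*6.5 + 8.7*0.9 = -7.15 + 7.83 = 0.68

-15.4200 + 0.6800i


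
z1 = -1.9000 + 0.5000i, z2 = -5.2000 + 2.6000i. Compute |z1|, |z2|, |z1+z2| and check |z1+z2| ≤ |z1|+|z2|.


|z1| = sqrt((-1.9)^2 + 0.5^2) = sqrt(3.86) = 1.9647
|z2| = sqrt((-5.2)^2 + 2.6^2) = sqrt(33.8) = 5.8138
z1+z2 = -7.1000 + 3.1000i
|z1+z2| = sqrt(60.02) = 7.7473
|z1|+|z2| = 1.9647 + 5.8138 = 7.7785

|z1+z2| = 7.7473 ≤ |z1|+|z2| = 7.7785 (verified)


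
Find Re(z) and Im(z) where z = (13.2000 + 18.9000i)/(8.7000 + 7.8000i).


Multiply by conjugate: (13.2000 + 18.9000i)(8.7000 - 7.8000i) / (8.7^2 + 7.8^2)
Numerator real = 13.2*8.7 + 18.9*7.8 = 262.26
Numerator imag = 18.9*8.7 - 13.2*7.8 = 61.47
Denominator = 136.53
Re(z) = 262.26/136.53 = 1.9209
Im(z) = 61.47/136.53 = 0.4502

Re(z) = 1.9209, Im(z) = 0.4502


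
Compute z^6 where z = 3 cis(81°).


r^6 = 3^6 = 729
n*theta = 6*81° = 486° = 126° (mod 360)
a = 729*cos(126°) = -428.4954
b = 729*sin(126°) = 589.7734

729 cis(126°) = -428.4954 + 589.7734i


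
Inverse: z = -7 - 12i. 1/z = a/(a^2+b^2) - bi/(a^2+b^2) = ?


|z|^2 = 49+144 = 193
1/z = (-7 + 12i)/193

1/z = -0.0363 + 0.0622i


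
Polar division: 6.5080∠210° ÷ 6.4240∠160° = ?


r = 6.5080 / 6.4240 = 1.0131
theta = 210° - 160° = 50° = 50° (mod 360)

1.0131 cis(50°)


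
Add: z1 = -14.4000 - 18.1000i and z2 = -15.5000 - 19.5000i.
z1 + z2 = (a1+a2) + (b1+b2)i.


Real: -14.4 - 15.5 = -29.9
Imag: -18.1 - 19.5 = -37.6

-29.9000 - 37.6000i


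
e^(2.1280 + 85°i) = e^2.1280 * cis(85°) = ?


e^2.1280 = 8.3981
cos(85°) = 0.087156
sin(85°) = 0.99619
Real = 8.3981*0.087156 = 0.7319
Imag = 8.3981*0.99619 = 8.3661

0.7319 + 8.3661i


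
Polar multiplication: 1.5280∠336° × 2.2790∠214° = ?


r = 1.5280 * 2.2790 = 3.4823
theta = 336° + 214° = 550° = 190° (mod 360)

3.4823 cis(190°)


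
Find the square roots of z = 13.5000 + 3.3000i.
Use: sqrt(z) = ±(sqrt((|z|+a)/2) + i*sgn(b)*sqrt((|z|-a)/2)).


|z| = sqrt(182.25+10.89) = 13.8975
sqrt((|z|+a)/2) = sqrt((13.8975+13.5)/2) = sqrt(13.6987) = 3.7012
sqrt((|z|-a)/2) = sqrt((13.8975-13.5)/2) = sqrt(0.1987) = 0.4458

±(3.7012 + 0.4458i) i.e. 3.7012 + 0.4458i and -3.7012 - 0.4458i


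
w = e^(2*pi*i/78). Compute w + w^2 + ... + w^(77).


With w = e^(2*pi*i/78), all 78 of the 78th roots of unity w^0 = 1, w, ..., w^(77) sum to 0: 1 + w + ... + w^(77) = (1 - w^78)/(1 - w) = 0 since w^78 = 1, w ≠ 1.
Removing the root 1: w + w^2 + ... + w^(77) = 0 - 1 = -1

Sum = -1


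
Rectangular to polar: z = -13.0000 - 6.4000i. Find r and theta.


r = sqrt(169+40.96) = sqrt(209.96) = 14.4900
theta = atan2(-6.4, -13) = -153.7886 degrees

r = 14.4900, theta = -153.7886 degrees


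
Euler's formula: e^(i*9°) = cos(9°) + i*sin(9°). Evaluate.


cos(9°) = 0.9877
sin(9°) = 0.1564

e^(i*9°) = 0.9877 + 0.1564i


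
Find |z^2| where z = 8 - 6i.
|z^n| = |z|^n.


|z| = sqrt(64+36) = sqrt(100) = 10
|z^2| = |z|^2 = 10^2 = 100

|z^2| = 100


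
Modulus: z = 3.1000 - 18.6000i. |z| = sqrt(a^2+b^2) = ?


|z| = sqrt(3.1^2 + (-18.6)^2) = sqrt(9.61 + 345.96) = sqrt(355.57) = 18.8566

|z| = 18.8566


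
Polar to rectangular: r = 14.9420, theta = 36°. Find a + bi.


a = 14.9420*cos(36°) = 14.9420*0.809017 = 12.0883
b = 14.9420*sin(36°) = 14.9420*0.587785 = 8.7827

12.0883 + 8.7827i


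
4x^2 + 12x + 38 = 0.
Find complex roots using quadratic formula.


disc = 12^2 - 4*4*38 = 144 - 608 = -464
sqrt(|disc|) = sqrt(464) = 21.5407
Real part = -12/(2*4) = -1.5000
Imag part = 21.5407/(2*4) = 2.6926

-1.5000 ± 2.6926i


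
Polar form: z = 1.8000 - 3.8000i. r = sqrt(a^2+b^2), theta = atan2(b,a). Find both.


r = sqrt(3.24+14.44) = sqrt(17.68) = 4.2048
theta = atan2(-3.8, 1.8) = -64.6538 degrees

r = 4.2048, theta = -64.6538 degrees


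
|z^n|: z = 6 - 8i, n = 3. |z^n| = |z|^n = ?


|z| = sqrt(36+64) = sqrt(100) = 10
|z^3| = |z|^3 = 10^3 = 1000

|z^3| = 1000


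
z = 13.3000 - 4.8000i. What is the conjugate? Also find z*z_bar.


z_bar = 13.3000 + 4.8000i
z*z_bar = 13.3^2 + (-4.8)^2 = 176.89 + 23.04 = 199.93

z_bar = 13.3000 + 4.8000i, z*z_bar = 199.93


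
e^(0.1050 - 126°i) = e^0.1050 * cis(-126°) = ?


e^0.1050 = 1.1107
cos(-126°) = -0.5878
sin(-126°) = -0.809
Real = 1.1107*(-0.5878) = -0.6529
Imag = 1.1107*(-0.809) = -0.8986

-0.6529 - 0.8986i


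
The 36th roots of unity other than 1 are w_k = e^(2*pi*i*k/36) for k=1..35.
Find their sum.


With w = e^(2*pi*i/36), all 36 of the 36th roots of unity w^0 = 1, w, ..., w^(35) sum to 0: 1 + w + ... + w^(35) = (1 - w^36)/(1 - w) = 0 since w^36 = 1, w ≠ 1.
Removing the root 1: w + w^2 + ... + w^(35) = 0 - 1 = -1

Sum = -1


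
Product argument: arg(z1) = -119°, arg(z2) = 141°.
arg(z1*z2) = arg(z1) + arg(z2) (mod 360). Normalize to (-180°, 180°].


arg(z1*z2) = -119° + 141° = 22°
Normalized to (-180°, 180°]: 22°

22°


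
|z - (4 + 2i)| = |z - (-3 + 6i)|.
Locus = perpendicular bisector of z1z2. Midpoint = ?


Equal distances means the locus is the perpendicular bisector of z1 and z2.
Midpoint = ((4+(-3))/2, (2+6)/2) = (0.5000, 4.0000)

Perpendicular bisector through (0.5000, 4.0000)


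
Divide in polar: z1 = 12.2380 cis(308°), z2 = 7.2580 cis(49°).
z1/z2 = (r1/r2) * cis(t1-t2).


r = 12.2380 / 7.2580 = 1.6861
theta = 308° - 49° = 259° = 259° (mod 360)

1.6861 cis(259°)


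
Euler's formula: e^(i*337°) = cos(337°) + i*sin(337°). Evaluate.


cos(337°) = 0.9205
sin(337°) = -0.3907

e^(i*337°) = 0.9205 - 0.3907i


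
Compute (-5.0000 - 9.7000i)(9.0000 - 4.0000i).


Real = -5*9 - (-9.7)*(-4) = -45 - 38.8 = -83.8
Imag = -5*(-4) + 9*(-9.7) = 20 - (87.3) = -67.3

-83.8000 - 67.3000i


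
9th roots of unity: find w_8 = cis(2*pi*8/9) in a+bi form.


Angle = 360*8/9 = 320°
a = cos(320°) = 0.7660
b = sin(320°) = -0.6428

0.7660 - 0.6428i


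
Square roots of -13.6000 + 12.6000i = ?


|z| = sqrt(184.96+158.76) = 18.5397
sqrt((|z|+a)/2) = sqrt((18.5397+(-13.6))/2) = sqrt(2.4698) = 1.5716
sqrt((|z|-a)/2) = sqrt((18.5397-(-13.6))/2) = sqrt(16.0698) = 4.0087

±(1.5716 + 4.0087i) i.e. 1.5716 + 4.0087i and -1.5716 - 4.0087i


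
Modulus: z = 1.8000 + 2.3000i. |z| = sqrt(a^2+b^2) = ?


|z| = sqrt(1.8^2 + 2.3^2) = sqrt(3.24 + 5.29) = sqrt(8.53) = 2.9206

|z| = 2.9206


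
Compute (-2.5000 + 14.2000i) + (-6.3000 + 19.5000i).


Real: -2.5 - 6.3 = -8.8
Imag: 14.2 + 19.5 = 33.7

-8.8000 + 33.7000i


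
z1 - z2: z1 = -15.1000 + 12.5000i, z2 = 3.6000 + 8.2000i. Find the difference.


Real: -15.1 - 3.6 = -18.7
Imag: 12.5 - 8.2 = 4.3

-18.7000 + 4.3000i


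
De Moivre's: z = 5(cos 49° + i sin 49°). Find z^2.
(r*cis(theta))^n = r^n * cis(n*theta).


r^2 = 5^2 = 25
n*theta = 2*49° = 98° = 98° (mod 360)
a = 25*cos(98°) = -3.4793
b = 25*sin(98°) = 24.7567

25 cis(98°) = -3.4793 + 24.7567i


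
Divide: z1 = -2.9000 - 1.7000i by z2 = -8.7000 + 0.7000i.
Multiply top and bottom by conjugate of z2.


Conjugate of z2 = -8.7000 - 0.7000i
Numerator: (-2.9000 - 1.7000i)(-8.7000 - 0.7000i) = 24.0400 + 16.8200i
Denominator: (-8.7)^2 + 0.7^2 = 76.18
Result = (24.0400 + 16.8200i)/76.18

0.3156 + 0.2208i


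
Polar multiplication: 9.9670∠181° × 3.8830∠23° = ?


r = 9.9670 * 3.8830 = 38.7019
theta = 181° + 23° = 204° = 204° (mod 360)

38.7019 cis(204°)


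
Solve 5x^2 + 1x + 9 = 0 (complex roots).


disc = 1^2 - 4*5*9 = 1 - 180 = -179
sqrt(|disc|) = sqrt(179) = 13.3791
Real part = -1/(2*5) = -0.1000
Imag part = 13.3791/(2*5) = 1.3379

-0.1000 ± 1.3379i


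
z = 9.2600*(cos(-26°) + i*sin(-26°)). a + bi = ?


a = 9.2600*cos(-26°) = 9.2600*0.89879 = 8.3228
b = 9.2600*sin(-26°) = 9.2600*(-0.43837) = -4.0593

8.3228 - 4.0593i


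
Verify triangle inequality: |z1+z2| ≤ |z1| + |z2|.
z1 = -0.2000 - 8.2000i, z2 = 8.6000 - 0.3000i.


|z1| = sqrt((-0.2)^2 + (-8.2)^2) = sqrt(67.28) = 8.2024
|z2| = sqrt(8.6^2 + (-0.3)^2) = sqrt(74.05) = 8.6052
z1+z2 = 8.4000 - 8.5000i
|z1+z2| = sqrt(142.81) = 11.9503
|z1|+|z2| = 8.2024 + 8.6052 = 16.8076

|z1+z2| = 11.9503 ≤ |z1|+|z2| = 16.8076 (verified)


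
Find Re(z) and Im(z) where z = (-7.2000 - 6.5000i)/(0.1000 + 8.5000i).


Multiply by conjugate: (-7.2000 - 6.5000i)(0.1000 - 8.5000i) / (0.1^2 + 8.5^2)
Numerator real = -7.2*0.1 - (6.5)*8.5 = -55.97
Numerator imag = -6.5*0.1 - (-7.2)*8.5 = 60.55
Denominator = 72.26
Re(z) = -55.97/72.26 = -0.7746
Im(z) = 60.55/72.26 = 0.8379

Re(z) = -0.7746, Im(z) = 0.8379


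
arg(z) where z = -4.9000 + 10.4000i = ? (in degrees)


Re = -4.9, Im = 10.4
arg = atan2(10.4, -4.9) = 115.2276 degrees

arg(z) = 115.2276 degrees


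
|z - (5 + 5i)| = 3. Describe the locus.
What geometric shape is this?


|z - z0| = r is a circle with center z0 and radius r.
Center = (5, 5), radius = 3

Circle with center (5, 5) and radius 3


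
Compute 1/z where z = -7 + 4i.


|z|^2 = 49+16 = 65
1/z = (-7 - 4i)/65

1/z = -0.1077 - 0.0615i


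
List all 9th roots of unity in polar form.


The 9th roots of unity are cis(360k/9°) for k=0..8
Angle step = 360/9 = 40°
Primitive root: cis(40°)
Primitive root = 0.7660 + 0.6428i

9 roots at angles: 0°, 40°, 80°, 120°, 160°, 200°, 240°, 280°, 320°


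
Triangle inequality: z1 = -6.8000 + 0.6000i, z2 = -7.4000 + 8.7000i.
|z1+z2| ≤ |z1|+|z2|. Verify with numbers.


|z1| = sqrt((-6.8)^2 + 0.6^2) = sqrt(46.6) = 6.8264
|z2| = sqrt((-7.4)^2 + 8.7^2) = sqrt(130.45) = 11.4215
z1+z2 = -14.2000 + 9.3000i
|z1+z2| = sqrt(288.13) = 16.9744
|z1|+|z2| = 6.8264 + 11.4215 = 18.2479

|z1+z2| = 16.9744 ≤ |z1|+|z2| = 18.2479 (verified)


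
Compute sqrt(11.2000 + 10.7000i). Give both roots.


|z| = sqrt(125.44+114.49) = 15.4897
sqrt((|z|+a)/2) = sqrt((15.4897+11.2)/2) = sqrt(13.3448) = 3.6531
sqrt((|z|-a)/2) = sqrt((15.4897-11.2)/2) = sqrt(2.1448) = 1.4645

±(3.6531 + 1.4645i) i.e. 3.6531 + 1.4645i and -3.6531 - 1.4645i


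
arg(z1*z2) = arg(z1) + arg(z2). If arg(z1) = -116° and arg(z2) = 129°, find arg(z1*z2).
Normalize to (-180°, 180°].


arg(z1*z2) = -116° + 129° = 13°
Normalized to (-180°, 180°]: 13°

13°


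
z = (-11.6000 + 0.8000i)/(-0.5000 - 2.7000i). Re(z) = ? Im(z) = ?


Multiply by conjugate: (-11.6000 + 0.8000i)(-0.5000 + 2.7000i) / ((-0.5)^2 + (-2.7)^2)
Numerator real = -11.6*(-0.5) + 0.8*(-2.7) = 3.64
Numerator imag = 0.8*(-0.5) - (-11.6)*(-2.7) = -31.72
Denominator = 7.54
Re(z) = 3.64/7.54 = 0.4828
Im(z) = -31.72/7.54 = -4.2069

Re(z) = 0.4828, Im(z) = -4.2069


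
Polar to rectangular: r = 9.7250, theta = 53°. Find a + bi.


a = 9.7250*cos(53°) = 9.7250*0.60182 = 5.8527
b = 9.7250*sin(53°) = 9.7250*0.798636 = 7.7667

5.8527 + 7.7667i


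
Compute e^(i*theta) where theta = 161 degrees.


cos(161°) = -0.9455
sin(161°) = 0.3256

e^(i*161°) = -0.9455 + 0.3256i


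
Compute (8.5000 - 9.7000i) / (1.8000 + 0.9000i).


Conjugate of z2 = 1.8000 - 0.9000i
Numerator: (8.5000 - 9.7000i)(1.8000 - 0.9000i) = 6.5700 - 25.1100i
Denominator: 1.8^2 + 0.9^2 = 4.05
Result = (6.5700 - 25.1100i)/4.05

1.6222 - 6.2000i


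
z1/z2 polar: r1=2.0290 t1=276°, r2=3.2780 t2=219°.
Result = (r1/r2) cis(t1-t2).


r = 2.0290 / 3.2780 = 0.6190
theta = 276° - 219° = 57° = 57° (mod 360)

0.6190 cis(57°)


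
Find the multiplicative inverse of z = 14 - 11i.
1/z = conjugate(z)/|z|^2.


|z|^2 = 196+121 = 317
1/z = (14 + 11i)/317

1/z = 0.0442 + 0.0347i


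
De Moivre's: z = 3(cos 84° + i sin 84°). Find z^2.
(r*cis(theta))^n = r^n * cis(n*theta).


r^2 = 3^2 = 9
n*theta = 2*84° = 168° = 168° (mod 360)
a = 9*cos(168°) = -8.8033
b = 9*sin(168°) = 1.8712

9 cis(168°) = -8.8033 + 1.8712i


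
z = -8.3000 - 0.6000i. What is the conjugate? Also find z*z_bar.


z_bar = -8.3000 + 0.6000i
z*z_bar = (-8.3)^2 + (-0.6)^2 = 68.89 + 0.36 = 69.25

z_bar = -8.3000 + 0.6000i, z*z_bar = 69.25


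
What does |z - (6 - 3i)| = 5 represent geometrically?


|z - z0| = r is a circle with center z0 and radius r.
Center = (6, -3), radius = 5

Circle with center (6, -3) and radius 5


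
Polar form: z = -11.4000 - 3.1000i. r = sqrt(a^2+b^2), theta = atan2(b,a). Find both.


r = sqrt(129.96+9.61) = sqrt(139.57) = 11.8140
theta = atan2(-3.1, -11.4) = -164.7874 degrees

r = 11.8140, theta = -164.7874 degrees


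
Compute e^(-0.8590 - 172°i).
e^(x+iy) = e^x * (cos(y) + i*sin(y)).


e^-0.8590 = 0.4236
cos(-172°) = -0.9903
sin(-172°) = -0.1392
Real = 0.4236*(-0.9903) = -0.4195
Imag = 0.4236*(-0.1392) = -0.0590

-0.4195 - 0.0590i


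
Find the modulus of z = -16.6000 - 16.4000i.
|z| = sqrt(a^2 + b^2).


|z| = sqrt((-16.6)^2 + (-16.4)^2) = sqrt(275.56 + 268.96) = sqrt(544.52) = 23.3350

|z| = 23.3350
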